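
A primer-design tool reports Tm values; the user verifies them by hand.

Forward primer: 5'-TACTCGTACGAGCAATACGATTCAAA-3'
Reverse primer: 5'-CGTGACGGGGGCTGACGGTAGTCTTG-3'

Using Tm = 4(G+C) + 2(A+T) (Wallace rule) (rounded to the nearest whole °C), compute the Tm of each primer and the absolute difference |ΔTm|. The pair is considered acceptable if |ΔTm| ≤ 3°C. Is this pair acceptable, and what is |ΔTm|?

Forward: A=10 T=6 G=4 C=6 → Tm = 2·16 + 4·10 = 72°C.
Reverse: A=3 T=6 G=12 C=5 → Tm = 2·9 + 4·17 = 86°C.
|ΔTm| = |72 − 86| = 14°C, > 3°C.

|ΔTm| = 14°C; the pair is not acceptable.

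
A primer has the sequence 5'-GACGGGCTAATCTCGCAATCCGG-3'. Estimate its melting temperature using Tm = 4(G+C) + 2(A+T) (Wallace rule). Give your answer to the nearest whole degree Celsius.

Base counts: A=5, T=4, G=7, C=7 (length 23).
Tm = 2·(5+4) + 4·(7+7) = 2·9 + 4·14 = 18 + 56 = 74°C.

74°C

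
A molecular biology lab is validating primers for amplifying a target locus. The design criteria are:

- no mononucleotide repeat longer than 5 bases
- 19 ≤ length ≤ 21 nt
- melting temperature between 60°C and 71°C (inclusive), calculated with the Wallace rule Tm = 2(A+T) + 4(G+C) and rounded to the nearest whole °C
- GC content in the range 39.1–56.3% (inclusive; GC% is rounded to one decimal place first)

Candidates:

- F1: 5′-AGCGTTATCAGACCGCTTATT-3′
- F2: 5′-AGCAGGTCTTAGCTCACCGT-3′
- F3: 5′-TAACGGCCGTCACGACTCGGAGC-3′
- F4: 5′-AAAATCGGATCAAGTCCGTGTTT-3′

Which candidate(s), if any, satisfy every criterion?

F1 (21 nt, A=5 T=7 G=4 C=5): longest run = 2 ✓; length 21 ✓; Tm = 2·12 + 4·9 = 60°C ✓; GC 9/21 = 42.9% ✓ — passes.
F2 (20 nt, A=4 T=5 G=5 C=6): longest run = 2 ✓; length 20 ✓; Tm = 2·9 + 4·11 = 62°C ✓; GC 11/20 = 55.0% ✓ — passes.
F3 (23 nt, A=5 T=3 G=7 C=8): longest run = 2 ✓; length 23, outside 19–21 ✗; Tm = 2·8 + 4·15 = 76°C, outside 60–71°C ✗; GC 15/23 = 65.2%, outside 39.1–56.3% ✗ — fails.
F4 (23 nt, A=7 T=7 G=5 C=4): longest run = 4 ✓; length 23, outside 19–21 ✗; Tm = 2·14 + 4·9 = 64°C ✓; GC 9/23 = 39.1% ✓ — fails.

F1 and F2.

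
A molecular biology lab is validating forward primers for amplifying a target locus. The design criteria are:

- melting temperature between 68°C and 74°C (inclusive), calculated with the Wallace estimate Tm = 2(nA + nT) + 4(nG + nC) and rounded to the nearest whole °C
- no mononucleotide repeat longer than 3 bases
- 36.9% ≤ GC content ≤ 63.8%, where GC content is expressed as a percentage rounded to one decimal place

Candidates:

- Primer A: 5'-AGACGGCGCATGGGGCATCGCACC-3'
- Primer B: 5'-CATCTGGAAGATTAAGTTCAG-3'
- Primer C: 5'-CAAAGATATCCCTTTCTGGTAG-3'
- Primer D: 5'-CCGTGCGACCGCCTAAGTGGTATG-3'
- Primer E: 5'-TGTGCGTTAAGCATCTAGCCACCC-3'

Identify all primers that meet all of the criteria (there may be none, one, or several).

Primer A (24 nt, A=5 T=2 G=9 C=8): Tm = 2·7 + 4·17 = 82°C, outside 68–74°C ✗; longest run = 4, exceeds 3 ✗; GC 17/24 = 70.8%, outside 36.9–63.8% ✗ — fails.
Primer B (21 nt, A=7 T=6 G=5 C=3): Tm = 2·13 + 4·8 = 58°C, outside 68–74°C ✗; longest run = 2 ✓; GC 8/21 = 38.1% ✓ — fails.
Primer C (22 nt, A=6 T=7 G=4 C=5): Tm = 2·13 + 4·9 = 62°C, outside 68–74°C ✗; longest run = 3 ✓; GC 9/22 = 40.9% ✓ — fails.
Primer D (24 nt, A=4 T=5 G=8 C=7): Tm = 2·9 + 4·15 = 78°C, outside 68–74°C ✗; longest run = 2 ✓; GC 15/24 = 62.5% ✓ — fails.
Primer E (24 nt, A=5 T=6 G=5 C=8): Tm = 2·11 + 4·13 = 74°C ✓; longest run = 3 ✓; GC 13/24 = 54.2% ✓ — passes.

Primer E only.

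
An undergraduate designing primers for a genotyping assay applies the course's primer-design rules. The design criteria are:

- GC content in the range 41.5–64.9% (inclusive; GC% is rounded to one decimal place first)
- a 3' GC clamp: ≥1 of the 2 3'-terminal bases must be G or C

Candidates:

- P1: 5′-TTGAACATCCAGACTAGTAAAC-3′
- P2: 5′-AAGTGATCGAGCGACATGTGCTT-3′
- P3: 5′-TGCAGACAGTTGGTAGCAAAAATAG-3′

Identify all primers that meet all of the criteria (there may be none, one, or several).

None of the candidates satisfy all criteria.

P1 (22 nt, A=9 T=5 G=3 C=5): GC 8/22 = 36.4%, outside 41.5–64.9% ✗; 3' end AC has 1 G/C ✓ — fails.
P2 (23 nt, A=6 T=6 G=7 C=4): GC 11/23 = 47.8% ✓; 3' end TT has 0 G/C, need ≥1 ✗ — fails.
P3 (25 nt, A=10 T=5 G=7 C=3): GC 10/25 = 40.0%, outside 41.5–64.9% ✗; 3' end AG has 1 G/C ✓ — fails.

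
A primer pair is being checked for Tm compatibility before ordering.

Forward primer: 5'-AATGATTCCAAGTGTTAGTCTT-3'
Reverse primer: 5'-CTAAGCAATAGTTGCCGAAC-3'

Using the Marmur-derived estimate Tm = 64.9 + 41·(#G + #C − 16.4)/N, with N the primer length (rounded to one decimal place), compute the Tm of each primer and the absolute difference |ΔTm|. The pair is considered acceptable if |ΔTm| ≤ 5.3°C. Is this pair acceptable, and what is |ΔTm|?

|ΔTm| = 2.3°C; the pair is acceptable.

Forward: G+C = 7, N = 22 → Tm = 64.9 + 41·(7 − 16.4)/22 = 47.4°C.
Reverse: G+C = 9, N = 20 → Tm = 64.9 + 41·(9 − 16.4)/20 = 49.7°C.
|ΔTm| = |47.4 − 49.7| = 2.3°C, ≤ 5.3°C.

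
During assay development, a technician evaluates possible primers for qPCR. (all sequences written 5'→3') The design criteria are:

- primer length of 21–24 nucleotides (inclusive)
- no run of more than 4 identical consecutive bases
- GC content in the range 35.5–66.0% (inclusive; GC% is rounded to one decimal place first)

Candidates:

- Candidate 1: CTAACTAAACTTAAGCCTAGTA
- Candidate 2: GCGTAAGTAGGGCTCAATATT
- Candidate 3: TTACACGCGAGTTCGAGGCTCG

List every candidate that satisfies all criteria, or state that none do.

Candidate 2 and Candidate 3.

Candidate 1 (22 nt, A=9 T=6 G=2 C=5): length 22 ✓; longest run = 3 ✓; GC 7/22 = 31.8%, outside 35.5–66.0% ✗ — fails.
Candidate 2 (21 nt, A=6 T=6 G=6 C=3): length 21 ✓; longest run = 3 ✓; GC 9/21 = 42.9% ✓ — passes.
Candidate 3 (22 nt, A=4 T=5 G=7 C=6): length 22 ✓; longest run = 2 ✓; GC 13/22 = 59.1% ✓ — passes.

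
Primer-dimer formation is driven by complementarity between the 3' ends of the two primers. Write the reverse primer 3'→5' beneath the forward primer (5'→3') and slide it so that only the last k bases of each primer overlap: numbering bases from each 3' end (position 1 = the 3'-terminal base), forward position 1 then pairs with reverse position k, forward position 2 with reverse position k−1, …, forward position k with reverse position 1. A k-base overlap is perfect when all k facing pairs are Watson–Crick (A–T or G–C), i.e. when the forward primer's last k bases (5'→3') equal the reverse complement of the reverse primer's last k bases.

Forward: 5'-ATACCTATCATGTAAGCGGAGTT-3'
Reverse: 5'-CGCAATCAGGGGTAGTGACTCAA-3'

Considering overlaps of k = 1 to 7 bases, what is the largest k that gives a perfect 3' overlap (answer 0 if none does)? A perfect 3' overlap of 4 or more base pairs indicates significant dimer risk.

Last 7 bases (5'→3') — forward …CGGAGTT, reverse …GACTCAA.
Reverse complement of the reverse primer's last 7 bases: TTGAGTC; its first k bases are the reverse complement of the reverse primer's last k bases, so a perfect k-base overlap needs the forward primer's last k bases to equal them.
Comparing (forward last k vs required): k=1: T vs T ✓; k=2: TT vs TT ✓; k=3: GTT vs TTG ✗; k=4: AGTT vs TTGA ✗; k=5: GAGTT vs TTGAG ✗; k=6: GGAGTT vs TTGAGT ✗; k=7: CGGAGTT vs TTGAGTC ✗.
Perfect overlaps at k = 1, 2; the largest is 2.

Longest perfect overlap: 2 complementary base pairs; below the dimer-risk threshold (threshold 4).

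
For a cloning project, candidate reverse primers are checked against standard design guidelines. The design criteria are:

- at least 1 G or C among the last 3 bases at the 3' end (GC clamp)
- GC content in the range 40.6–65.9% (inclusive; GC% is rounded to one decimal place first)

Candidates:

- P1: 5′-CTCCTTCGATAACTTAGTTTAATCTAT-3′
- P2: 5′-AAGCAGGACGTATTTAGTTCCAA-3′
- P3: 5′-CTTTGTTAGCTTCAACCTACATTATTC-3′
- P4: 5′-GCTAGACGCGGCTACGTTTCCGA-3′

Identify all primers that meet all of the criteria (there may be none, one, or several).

P4 only.

P1 (27 nt, A=7 T=12 G=2 C=6): 3' end TAT has 0 G/C, need ≥1 ✗; GC 8/27 = 29.6%, outside 40.6–65.9% ✗ — fails.
P2 (23 nt, A=8 T=6 G=5 C=4): 3' end CAA has 1 G/C ✓; GC 9/23 = 39.1%, outside 40.6–65.9% ✗ — fails.
P3 (27 nt, A=6 T=12 G=2 C=7): 3' end TTC has 1 G/C ✓; GC 9/27 = 33.3%, outside 40.6–65.9% ✗ — fails.
P4 (23 nt, A=4 T=5 G=7 C=7): 3' end CGA has 2 G/C ✓; GC 14/23 = 60.9% ✓ — passes.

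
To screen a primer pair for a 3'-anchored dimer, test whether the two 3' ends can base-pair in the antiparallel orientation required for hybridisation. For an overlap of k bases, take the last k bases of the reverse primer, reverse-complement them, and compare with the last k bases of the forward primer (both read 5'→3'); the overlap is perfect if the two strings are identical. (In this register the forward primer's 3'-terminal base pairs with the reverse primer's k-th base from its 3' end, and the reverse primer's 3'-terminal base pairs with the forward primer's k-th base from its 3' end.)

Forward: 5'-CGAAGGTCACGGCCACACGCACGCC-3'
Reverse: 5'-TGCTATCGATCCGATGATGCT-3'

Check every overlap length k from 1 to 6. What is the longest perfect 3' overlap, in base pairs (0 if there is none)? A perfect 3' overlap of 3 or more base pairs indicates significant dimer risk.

Longest perfect overlap: 0 complementary base pairs; below the dimer-risk threshold (threshold 3).

Last 6 bases (5'→3') — forward …CACGCC, reverse …GATGCT.
Reverse complement of the reverse primer's last 6 bases: AGCATC; its first k bases are the reverse complement of the reverse primer's last k bases, so a perfect k-base overlap needs the forward primer's last k bases to equal them.
Comparing (forward last k vs required): k=1: C vs A ✗; k=2: CC vs AG ✗; k=3: GCC vs AGC ✗; k=4: CGCC vs AGCA ✗; k=5: ACGCC vs AGCAT ✗; k=6: CACGCC vs AGCATC ✗.
No overlap length from 1 to 6 is perfect, so the longest perfect 3' overlap is 0.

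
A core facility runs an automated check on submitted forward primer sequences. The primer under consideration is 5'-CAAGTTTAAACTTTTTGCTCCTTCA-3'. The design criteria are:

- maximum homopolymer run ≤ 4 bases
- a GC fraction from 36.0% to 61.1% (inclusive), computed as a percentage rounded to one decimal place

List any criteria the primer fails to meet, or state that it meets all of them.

Base counts: A=6, T=11, G=2, C=6 (length 25).
homopolymer run: longest run = 5, exceeds 4 ✗
GC content: GC 8/25 = 32.0%, outside 36.0–61.1% ✗

Fails: homopolymer run, GC content.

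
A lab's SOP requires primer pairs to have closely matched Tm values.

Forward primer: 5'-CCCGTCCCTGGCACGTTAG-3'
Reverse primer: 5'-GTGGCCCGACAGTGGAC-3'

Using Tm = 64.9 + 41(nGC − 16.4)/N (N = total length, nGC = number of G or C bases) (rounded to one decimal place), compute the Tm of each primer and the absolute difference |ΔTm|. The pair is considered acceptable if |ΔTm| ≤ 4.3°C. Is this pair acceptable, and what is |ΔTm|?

|ΔTm| = 3.3°C; the pair is acceptable.

Forward: G+C = 13, N = 19 → Tm = 64.9 + 41·(13 − 16.4)/19 = 57.6°C.
Reverse: G+C = 12, N = 17 → Tm = 64.9 + 41·(12 − 16.4)/17 = 54.3°C.
|ΔTm| = |57.6 − 54.3| = 3.3°C, ≤ 4.3°C.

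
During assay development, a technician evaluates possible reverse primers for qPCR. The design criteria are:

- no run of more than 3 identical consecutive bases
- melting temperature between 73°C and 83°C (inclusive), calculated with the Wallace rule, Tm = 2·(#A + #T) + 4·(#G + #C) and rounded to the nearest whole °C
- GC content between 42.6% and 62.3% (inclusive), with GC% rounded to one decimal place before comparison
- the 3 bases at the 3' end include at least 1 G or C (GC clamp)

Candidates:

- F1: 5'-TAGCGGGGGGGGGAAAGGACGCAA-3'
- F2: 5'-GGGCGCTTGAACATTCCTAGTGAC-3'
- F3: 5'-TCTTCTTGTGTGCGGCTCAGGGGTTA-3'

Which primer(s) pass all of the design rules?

F2 only.

F1 (24 nt, A=7 T=1 G=13 C=3): longest run = 9, exceeds 3 ✗; Tm = 2·8 + 4·16 = 80°C ✓; GC 16/24 = 66.7%, outside 42.6–62.3% ✗; 3' end CAA has 1 G/C ✓ — fails.
F2 (24 nt, A=5 T=6 G=7 C=6): longest run = 3 ✓; Tm = 2·11 + 4·13 = 74°C ✓; GC 13/24 = 54.2% ✓; 3' end GAC has 2 G/C ✓ — passes.
F3 (26 nt, A=2 T=10 G=9 C=5): longest run = 4, exceeds 3 ✗; Tm = 2·12 + 4·14 = 80°C ✓; GC 14/26 = 53.8% ✓; 3' end TTA has 0 G/C, need ≥1 ✗ — fails.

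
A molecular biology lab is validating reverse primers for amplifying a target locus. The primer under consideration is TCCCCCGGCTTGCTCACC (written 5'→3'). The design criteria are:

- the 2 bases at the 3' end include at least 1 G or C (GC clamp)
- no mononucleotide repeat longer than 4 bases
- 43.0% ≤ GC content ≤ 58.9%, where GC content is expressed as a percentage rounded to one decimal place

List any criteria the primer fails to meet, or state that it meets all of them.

Fails: homopolymer run, GC content.

Base counts: A=1, T=4, G=3, C=10 (length 18).
GC clamp: 3' end CC has 2 G/C ✓
homopolymer run: longest run = 5, exceeds 4 ✗
GC content: GC 13/18 = 72.2%, outside 43.0–58.9% ✗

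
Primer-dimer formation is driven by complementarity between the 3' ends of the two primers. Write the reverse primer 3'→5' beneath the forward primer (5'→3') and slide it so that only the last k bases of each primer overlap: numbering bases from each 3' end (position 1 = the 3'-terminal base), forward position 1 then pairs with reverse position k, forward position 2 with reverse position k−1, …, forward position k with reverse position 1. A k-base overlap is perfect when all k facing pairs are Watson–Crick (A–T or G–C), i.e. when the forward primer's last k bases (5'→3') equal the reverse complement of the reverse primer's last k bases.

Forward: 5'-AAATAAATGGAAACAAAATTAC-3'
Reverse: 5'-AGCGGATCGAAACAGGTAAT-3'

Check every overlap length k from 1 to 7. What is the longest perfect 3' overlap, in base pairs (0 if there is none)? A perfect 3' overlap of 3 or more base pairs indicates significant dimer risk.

Longest perfect overlap: 5 complementary base pairs; significant dimer risk (threshold 3).

Last 7 bases (5'→3') — forward …AAATTAC, reverse …AGGTAAT.
Reverse complement of the reverse primer's last 7 bases: ATTACCT; its first k bases are the reverse complement of the reverse primer's last k bases, so a perfect k-base overlap needs the forward primer's last k bases to equal them.
Comparing (forward last k vs required): k=1: C vs A ✗; k=2: AC vs AT ✗; k=3: TAC vs ATT ✗; k=4: TTAC vs ATTA ✗; k=5: ATTAC vs ATTAC ✓; k=6: AATTAC vs ATTACC ✗; k=7: AAATTAC vs ATTACCT ✗.
Only k = 5 is perfect, so the longest perfect 3' overlap is 5.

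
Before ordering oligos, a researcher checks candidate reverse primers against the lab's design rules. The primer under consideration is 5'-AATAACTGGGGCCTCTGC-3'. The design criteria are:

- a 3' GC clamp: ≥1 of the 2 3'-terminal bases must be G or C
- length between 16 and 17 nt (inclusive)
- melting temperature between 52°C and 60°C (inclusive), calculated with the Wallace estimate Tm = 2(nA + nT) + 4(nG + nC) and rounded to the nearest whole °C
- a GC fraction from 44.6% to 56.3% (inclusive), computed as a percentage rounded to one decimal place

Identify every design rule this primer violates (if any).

Base counts: A=4, T=4, G=5, C=5 (length 18).
GC clamp: 3' end GC has 2 G/C ✓
length: length 18, outside 16–17 ✗
Tm: Tm = 2·8 + 4·10 = 56°C ✓
GC content: GC 10/18 = 55.6% ✓

Fails: length.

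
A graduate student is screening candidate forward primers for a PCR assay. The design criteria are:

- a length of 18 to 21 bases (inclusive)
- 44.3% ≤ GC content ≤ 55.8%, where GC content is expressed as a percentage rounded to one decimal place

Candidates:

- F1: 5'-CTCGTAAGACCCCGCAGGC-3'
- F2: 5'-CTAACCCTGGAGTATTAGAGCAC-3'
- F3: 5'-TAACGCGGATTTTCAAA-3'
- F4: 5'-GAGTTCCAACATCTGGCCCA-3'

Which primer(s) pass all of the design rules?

F1 (19 nt, A=4 T=2 G=5 C=8): length 19 ✓; GC 13/19 = 68.4%, outside 44.3–55.8% ✗ — fails.
F2 (23 nt, A=7 T=5 G=5 C=6): length 23, outside 18–21 ✗; GC 11/23 = 47.8% ✓ — fails.
F3 (17 nt, A=6 T=5 G=3 C=3): length 17, outside 18–21 ✗; GC 6/17 = 35.3%, outside 44.3–55.8% ✗ — fails.
F4 (20 nt, A=5 T=4 G=4 C=7): length 20 ✓; GC 11/20 = 55.0% ✓ — passes.

F4 only.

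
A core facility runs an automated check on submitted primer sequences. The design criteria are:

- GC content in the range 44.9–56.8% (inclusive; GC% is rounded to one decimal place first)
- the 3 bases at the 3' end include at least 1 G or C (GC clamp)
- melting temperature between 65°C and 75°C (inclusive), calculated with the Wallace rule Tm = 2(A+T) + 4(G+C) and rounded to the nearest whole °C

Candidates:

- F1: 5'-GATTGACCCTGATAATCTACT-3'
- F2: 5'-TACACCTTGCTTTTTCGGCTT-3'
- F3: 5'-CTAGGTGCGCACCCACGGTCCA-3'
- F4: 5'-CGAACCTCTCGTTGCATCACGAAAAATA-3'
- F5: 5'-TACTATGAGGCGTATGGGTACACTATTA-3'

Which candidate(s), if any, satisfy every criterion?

None of the candidates satisfy all criteria.

F1 (21 nt, A=6 T=7 G=3 C=5): GC 8/21 = 38.1%, outside 44.9–56.8% ✗; 3' end ACT has 1 G/C ✓; Tm = 2·13 + 4·8 = 58°C, outside 65–75°C ✗ — fails.
F2 (21 nt, A=2 T=10 G=3 C=6): GC 9/21 = 42.9%, outside 44.9–56.8% ✗; 3' end CTT has 1 G/C ✓; Tm = 2·12 + 4·9 = 60°C, outside 65–75°C ✗ — fails.
F3 (22 nt, A=4 T=3 G=6 C=9): GC 15/22 = 68.2%, outside 44.9–56.8% ✗; 3' end CCA has 2 G/C ✓; Tm = 2·7 + 4·15 = 74°C ✓ — fails.
F4 (28 nt, A=10 T=6 G=4 C=8): GC 12/28 = 42.9%, outside 44.9–56.8% ✗; 3' end ATA has 0 G/C, need ≥1 ✗; Tm = 2·16 + 4·12 = 80°C, outside 65–75°C ✗ — fails.
F5 (28 nt, A=8 T=9 G=7 C=4): GC 11/28 = 39.3%, outside 44.9–56.8% ✗; 3' end TTA has 0 G/C, need ≥1 ✗; Tm = 2·17 + 4·11 = 78°C, outside 65–75°C ✗ — fails.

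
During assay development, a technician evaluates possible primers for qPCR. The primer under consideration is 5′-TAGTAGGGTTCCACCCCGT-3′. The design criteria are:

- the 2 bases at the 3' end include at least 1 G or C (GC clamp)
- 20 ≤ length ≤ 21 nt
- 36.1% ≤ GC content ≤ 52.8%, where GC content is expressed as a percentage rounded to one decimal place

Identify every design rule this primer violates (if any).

Base counts: A=3, T=5, G=5, C=6 (length 19).
GC clamp: 3' end GT has 1 G/C ✓
length: length 19, outside 20–21 ✗
GC content: GC 11/19 = 57.9%, outside 36.1–52.8% ✗

Fails: length, GC content.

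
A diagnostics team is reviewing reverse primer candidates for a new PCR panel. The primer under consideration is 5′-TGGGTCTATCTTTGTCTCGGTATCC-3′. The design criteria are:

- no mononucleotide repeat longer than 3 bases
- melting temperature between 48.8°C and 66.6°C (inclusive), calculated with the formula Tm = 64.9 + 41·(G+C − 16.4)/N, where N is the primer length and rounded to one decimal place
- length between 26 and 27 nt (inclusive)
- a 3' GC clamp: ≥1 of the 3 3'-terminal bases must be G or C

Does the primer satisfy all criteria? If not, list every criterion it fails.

Fails: length.

Base counts: A=2, T=11, G=6, C=6 (length 25).
homopolymer run: longest run = 3 ✓
Tm: Tm = 64.9 + 41·(12 − 16.4)/25 = 57.7°C ✓
length: length 25, outside 26–27 ✗
GC clamp: 3' end TCC has 2 G/C ✓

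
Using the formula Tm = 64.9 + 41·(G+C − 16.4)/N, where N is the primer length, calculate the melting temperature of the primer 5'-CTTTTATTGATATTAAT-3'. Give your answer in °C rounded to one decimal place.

30.2°C

Base counts: A=5, T=10, G=1, C=1; G+C = 2, N = 17.
Tm = 64.9 + 41·(2 − 16.4)/17 = 64.9 + -590.40/17 = 30.2°C.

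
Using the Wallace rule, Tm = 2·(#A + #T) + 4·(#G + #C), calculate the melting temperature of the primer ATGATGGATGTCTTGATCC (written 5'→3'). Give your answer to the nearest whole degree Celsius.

54°C

Base counts: A=4, T=7, G=5, C=3 (length 19).
Tm = 2·(4+7) + 4·(5+3) = 2·11 + 4·8 = 22 + 32 = 54°C.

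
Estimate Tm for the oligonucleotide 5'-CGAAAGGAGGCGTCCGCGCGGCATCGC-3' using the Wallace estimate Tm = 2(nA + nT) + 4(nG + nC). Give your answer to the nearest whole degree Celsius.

Base counts: A=5, T=2, G=11, C=9 (length 27).
Tm = 2·(5+2) + 4·(11+9) = 2·7 + 4·20 = 14 + 80 = 94°C.

94°C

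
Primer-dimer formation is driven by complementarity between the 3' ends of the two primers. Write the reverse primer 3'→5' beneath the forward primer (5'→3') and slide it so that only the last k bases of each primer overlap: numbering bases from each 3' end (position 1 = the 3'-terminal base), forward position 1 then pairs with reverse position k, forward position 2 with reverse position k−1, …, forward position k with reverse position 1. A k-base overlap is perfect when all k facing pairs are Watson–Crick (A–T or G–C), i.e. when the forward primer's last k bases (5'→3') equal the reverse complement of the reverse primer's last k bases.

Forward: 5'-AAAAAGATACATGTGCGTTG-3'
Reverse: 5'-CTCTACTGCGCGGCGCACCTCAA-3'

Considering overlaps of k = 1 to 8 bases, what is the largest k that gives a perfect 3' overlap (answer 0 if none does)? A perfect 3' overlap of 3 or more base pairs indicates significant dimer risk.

Longest perfect overlap: 3 complementary base pairs; significant dimer risk (threshold 3).

Last 8 bases (5'→3') — forward …GTGCGTTG, reverse …CACCTCAA.
Reverse complement of the reverse primer's last 8 bases: TTGAGGTG; its first k bases are the reverse complement of the reverse primer's last k bases, so a perfect k-base overlap needs the forward primer's last k bases to equal them.
Comparing (forward last k vs required): k=1: G vs T ✗; k=2: TG vs TT ✗; k=3: TTG vs TTG ✓; k=4: GTTG vs TTGA ✗; k=5: CGTTG vs TTGAG ✗; k=6: GCGTTG vs TTGAGG ✗; k=7: TGCGTTG vs TTGAGGT ✗; k=8: GTGCGTTG vs TTGAGGTG ✗.
Only k = 3 is perfect, so the longest perfect 3' overlap is 3.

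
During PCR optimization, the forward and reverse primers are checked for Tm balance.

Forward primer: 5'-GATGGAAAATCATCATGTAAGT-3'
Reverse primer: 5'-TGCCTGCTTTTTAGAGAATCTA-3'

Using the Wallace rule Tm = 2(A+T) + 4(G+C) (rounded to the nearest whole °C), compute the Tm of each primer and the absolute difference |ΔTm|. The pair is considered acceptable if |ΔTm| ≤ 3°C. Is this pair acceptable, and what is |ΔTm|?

Forward: A=9 T=6 G=5 C=2 → Tm = 2·15 + 4·7 = 58°C.
Reverse: A=5 T=9 G=4 C=4 → Tm = 2·14 + 4·8 = 60°C.
|ΔTm| = |58 − 60| = 2°C, ≤ 3°C.

|ΔTm| = 2°C; the pair is acceptable.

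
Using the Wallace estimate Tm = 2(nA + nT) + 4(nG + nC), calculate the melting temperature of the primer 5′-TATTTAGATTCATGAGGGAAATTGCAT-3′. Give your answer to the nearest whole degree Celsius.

70°C

Base counts: A=9, T=10, G=6, C=2 (length 27).
Tm = 2·(9+10) + 4·(6+2) = 2·19 + 4·8 = 38 + 32 = 70°C.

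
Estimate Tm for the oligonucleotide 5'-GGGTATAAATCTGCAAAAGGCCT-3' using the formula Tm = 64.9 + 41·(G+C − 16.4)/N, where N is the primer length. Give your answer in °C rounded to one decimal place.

Base counts: A=8, T=5, G=6, C=4; G+C = 10, N = 23.
Tm = 64.9 + 41·(10 − 16.4)/23 = 64.9 + -262.40/23 = 53.5°C.

53.5°C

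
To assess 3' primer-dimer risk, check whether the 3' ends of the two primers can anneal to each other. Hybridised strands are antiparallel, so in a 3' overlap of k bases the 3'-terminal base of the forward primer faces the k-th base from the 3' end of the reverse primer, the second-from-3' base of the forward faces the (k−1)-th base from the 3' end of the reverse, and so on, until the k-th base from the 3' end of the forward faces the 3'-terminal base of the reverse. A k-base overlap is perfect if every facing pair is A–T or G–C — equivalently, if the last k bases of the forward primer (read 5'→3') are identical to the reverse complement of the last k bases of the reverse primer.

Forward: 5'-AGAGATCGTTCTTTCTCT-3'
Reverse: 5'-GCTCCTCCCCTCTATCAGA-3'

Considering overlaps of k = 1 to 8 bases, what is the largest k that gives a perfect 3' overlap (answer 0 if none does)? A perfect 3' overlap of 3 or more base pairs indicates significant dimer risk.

Last 8 bases (5'→3') — forward …CTTTCTCT, reverse …CTATCAGA.
Reverse complement of the reverse primer's last 8 bases: TCTGATAG; its first k bases are the reverse complement of the reverse primer's last k bases, so a perfect k-base overlap needs the forward primer's last k bases to equal them.
Comparing (forward last k vs required): k=1: T vs T ✓; k=2: CT vs TC ✗; k=3: TCT vs TCT ✓; k=4: CTCT vs TCTG ✗; k=5: TCTCT vs TCTGA ✗; k=6: TTCTCT vs TCTGAT ✗; k=7: TTTCTCT vs TCTGATA ✗; k=8: CTTTCTCT vs TCTGATAG ✗.
Perfect overlaps at k = 1, 3; the largest is 3.

Longest perfect overlap: 3 complementary base pairs; significant dimer risk (threshold 3).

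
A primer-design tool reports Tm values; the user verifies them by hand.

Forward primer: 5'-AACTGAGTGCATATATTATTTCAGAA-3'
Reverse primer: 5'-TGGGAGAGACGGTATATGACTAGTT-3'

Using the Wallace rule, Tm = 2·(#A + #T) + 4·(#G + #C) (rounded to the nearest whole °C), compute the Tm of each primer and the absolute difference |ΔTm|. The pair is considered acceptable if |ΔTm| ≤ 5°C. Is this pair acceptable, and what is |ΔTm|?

|ΔTm| = 6°C; the pair is not acceptable.

Forward: A=10 T=9 G=4 C=3 → Tm = 2·19 + 4·7 = 66°C.
Reverse: A=7 T=7 G=9 C=2 → Tm = 2·14 + 4·11 = 72°C.
|ΔTm| = |66 − 72| = 6°C, > 5°C.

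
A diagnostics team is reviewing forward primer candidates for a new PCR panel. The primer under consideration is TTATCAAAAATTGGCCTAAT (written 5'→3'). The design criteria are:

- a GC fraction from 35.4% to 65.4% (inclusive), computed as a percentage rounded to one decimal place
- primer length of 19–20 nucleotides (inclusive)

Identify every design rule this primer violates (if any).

Fails: GC content.

Base counts: A=8, T=7, G=2, C=3 (length 20).
GC content: GC 5/20 = 25.0%, outside 35.4–65.4% ✗
length: length 20 ✓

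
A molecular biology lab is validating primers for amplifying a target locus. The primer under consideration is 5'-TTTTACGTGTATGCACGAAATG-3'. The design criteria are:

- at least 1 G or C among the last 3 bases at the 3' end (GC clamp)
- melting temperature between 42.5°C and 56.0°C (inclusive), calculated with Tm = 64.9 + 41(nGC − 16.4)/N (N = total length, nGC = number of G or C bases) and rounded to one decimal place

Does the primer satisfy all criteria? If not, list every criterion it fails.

Meets all criteria.

Base counts: A=6, T=8, G=5, C=3 (length 22).
GC clamp: 3' end ATG has 1 G/C ✓
Tm: Tm = 64.9 + 41·(8 − 16.4)/22 = 49.2°C ✓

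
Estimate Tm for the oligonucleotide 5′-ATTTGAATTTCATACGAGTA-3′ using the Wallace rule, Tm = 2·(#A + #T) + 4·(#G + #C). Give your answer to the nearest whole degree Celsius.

Base counts: A=7, T=8, G=3, C=2 (length 20).
Tm = 2·(7+8) + 4·(3+2) = 2·15 + 4·5 = 30 + 20 = 50°C.

50°C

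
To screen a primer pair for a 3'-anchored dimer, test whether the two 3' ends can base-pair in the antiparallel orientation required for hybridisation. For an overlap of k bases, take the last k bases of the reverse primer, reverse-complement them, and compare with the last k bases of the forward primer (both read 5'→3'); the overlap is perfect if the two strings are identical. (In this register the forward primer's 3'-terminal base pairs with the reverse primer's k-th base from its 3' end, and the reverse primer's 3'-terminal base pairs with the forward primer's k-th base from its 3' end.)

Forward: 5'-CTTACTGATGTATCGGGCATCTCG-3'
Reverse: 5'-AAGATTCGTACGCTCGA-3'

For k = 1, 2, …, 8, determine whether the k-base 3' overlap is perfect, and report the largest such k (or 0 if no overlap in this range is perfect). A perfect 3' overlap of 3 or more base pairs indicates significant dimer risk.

Longest perfect overlap: 3 complementary base pairs; significant dimer risk (threshold 3).

Last 8 bases (5'→3') — forward …GCATCTCG, reverse …ACGCTCGA.
Reverse complement of the reverse primer's last 8 bases: TCGAGCGT; its first k bases are the reverse complement of the reverse primer's last k bases, so a perfect k-base overlap needs the forward primer's last k bases to equal them.
Comparing (forward last k vs required): k=1: G vs T ✗; k=2: CG vs TC ✗; k=3: TCG vs TCG ✓; k=4: CTCG vs TCGA ✗; k=5: TCTCG vs TCGAG ✗; k=6: ATCTCG vs TCGAGC ✗; k=7: CATCTCG vs TCGAGCG ✗; k=8: GCATCTCG vs TCGAGCGT ✗.
Only k = 3 is perfect, so the longest perfect 3' overlap is 3.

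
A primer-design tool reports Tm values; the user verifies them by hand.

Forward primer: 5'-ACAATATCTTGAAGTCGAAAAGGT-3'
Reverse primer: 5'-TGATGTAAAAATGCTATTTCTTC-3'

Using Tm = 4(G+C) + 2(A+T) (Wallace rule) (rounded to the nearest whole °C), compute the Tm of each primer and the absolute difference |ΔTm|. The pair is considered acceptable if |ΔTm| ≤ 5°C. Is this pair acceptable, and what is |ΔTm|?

Forward: A=10 T=6 G=5 C=3 → Tm = 2·16 + 4·8 = 64°C.
Reverse: A=7 T=10 G=3 C=3 → Tm = 2·17 + 4·6 = 58°C.
|ΔTm| = |64 − 58| = 6°C, > 5°C.

|ΔTm| = 6°C; the pair is not acceptable.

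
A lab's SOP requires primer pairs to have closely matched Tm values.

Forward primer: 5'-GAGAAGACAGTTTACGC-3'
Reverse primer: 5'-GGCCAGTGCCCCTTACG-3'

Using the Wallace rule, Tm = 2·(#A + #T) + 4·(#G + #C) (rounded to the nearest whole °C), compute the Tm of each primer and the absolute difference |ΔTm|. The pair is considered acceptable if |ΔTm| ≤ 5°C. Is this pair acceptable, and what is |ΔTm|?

Forward: A=6 T=3 G=5 C=3 → Tm = 2·9 + 4·8 = 50°C.
Reverse: A=2 T=3 G=5 C=7 → Tm = 2·5 + 4·12 = 58°C.
|ΔTm| = |50 − 58| = 8°C, > 5°C.

|ΔTm| = 8°C; the pair is not acceptable.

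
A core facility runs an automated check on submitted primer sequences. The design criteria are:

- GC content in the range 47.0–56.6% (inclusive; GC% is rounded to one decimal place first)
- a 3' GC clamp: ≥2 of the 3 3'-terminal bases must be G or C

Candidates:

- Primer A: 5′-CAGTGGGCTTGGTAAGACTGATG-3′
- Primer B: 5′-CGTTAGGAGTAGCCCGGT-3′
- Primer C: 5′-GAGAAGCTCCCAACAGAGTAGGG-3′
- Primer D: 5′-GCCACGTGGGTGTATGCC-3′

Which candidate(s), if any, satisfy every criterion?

Primer A (23 nt, A=5 T=6 G=9 C=3): GC 12/23 = 52.2% ✓; 3' end ATG has 1 G/C, need ≥2 ✗ — fails.
Primer B (18 nt, A=3 T=4 G=7 C=4): GC 11/18 = 61.1%, outside 47.0–56.6% ✗; 3' end GGT has 2 G/C ✓ — fails.
Primer C (23 nt, A=8 T=2 G=8 C=5): GC 13/23 = 56.5% ✓; 3' end GGG has 3 G/C ✓ — passes.
Primer D (18 nt, A=2 T=4 G=7 C=5): GC 12/18 = 66.7%, outside 47.0–56.6% ✗; 3' end GCC has 3 G/C ✓ — fails.

Primer C only.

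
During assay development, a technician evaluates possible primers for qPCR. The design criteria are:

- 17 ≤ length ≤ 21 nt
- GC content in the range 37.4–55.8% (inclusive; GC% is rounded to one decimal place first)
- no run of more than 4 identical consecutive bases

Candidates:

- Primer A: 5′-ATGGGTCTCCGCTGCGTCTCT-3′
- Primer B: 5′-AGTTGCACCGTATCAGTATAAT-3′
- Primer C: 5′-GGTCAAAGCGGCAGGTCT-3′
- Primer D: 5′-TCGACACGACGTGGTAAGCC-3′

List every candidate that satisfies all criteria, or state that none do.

Primer A (21 nt, A=1 T=7 G=6 C=7): length 21 ✓; GC 13/21 = 61.9%, outside 37.4–55.8% ✗; longest run = 3 ✓ — fails.
Primer B (22 nt, A=7 T=7 G=4 C=4): length 22, outside 17–21 ✗; GC 8/22 = 36.4%, outside 37.4–55.8% ✗; longest run = 2 ✓ — fails.
Primer C (18 nt, A=4 T=3 G=7 C=4): length 18 ✓; GC 11/18 = 61.1%, outside 37.4–55.8% ✗; longest run = 3 ✓ — fails.
Primer D (20 nt, A=5 T=3 G=6 C=6): length 20 ✓; GC 12/20 = 60.0%, outside 37.4–55.8% ✗; longest run = 2 ✓ — fails.

None of the candidates satisfy all criteria.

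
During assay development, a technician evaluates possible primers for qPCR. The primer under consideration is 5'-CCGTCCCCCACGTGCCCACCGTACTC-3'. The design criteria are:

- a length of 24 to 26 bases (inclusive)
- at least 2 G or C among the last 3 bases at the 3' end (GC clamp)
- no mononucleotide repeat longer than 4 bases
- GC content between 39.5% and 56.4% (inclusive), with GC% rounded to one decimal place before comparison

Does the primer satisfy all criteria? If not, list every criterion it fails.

Base counts: A=3, T=4, G=4, C=15 (length 26).
length: length 26 ✓
GC clamp: 3' end CTC has 2 G/C ✓
homopolymer run: longest run = 5, exceeds 4 ✗
GC content: GC 19/26 = 73.1%, outside 39.5–56.4% ✗

Fails: homopolymer run, GC content.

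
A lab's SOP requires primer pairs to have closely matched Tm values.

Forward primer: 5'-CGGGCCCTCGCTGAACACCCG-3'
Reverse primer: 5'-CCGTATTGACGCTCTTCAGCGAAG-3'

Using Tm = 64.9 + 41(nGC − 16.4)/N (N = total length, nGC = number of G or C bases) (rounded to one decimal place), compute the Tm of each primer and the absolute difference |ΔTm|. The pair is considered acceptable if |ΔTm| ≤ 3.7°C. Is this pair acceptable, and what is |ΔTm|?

|ΔTm| = 5.0°C; the pair is not acceptable.

Forward: G+C = 16, N = 21 → Tm = 64.9 + 41·(16 − 16.4)/21 = 64.1°C.
Reverse: G+C = 13, N = 24 → Tm = 64.9 + 41·(13 − 16.4)/24 = 59.1°C.
|ΔTm| = |64.1 − 59.1| = 5.0°C, > 3.7°C.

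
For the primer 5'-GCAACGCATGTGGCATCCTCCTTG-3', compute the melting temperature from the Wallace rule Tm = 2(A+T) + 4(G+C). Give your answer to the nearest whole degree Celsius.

Base counts: A=4, T=6, G=6, C=8 (length 24).
Tm = 2·(4+6) + 4·(6+8) = 2·10 + 4·14 = 20 + 56 = 76°C.

76°C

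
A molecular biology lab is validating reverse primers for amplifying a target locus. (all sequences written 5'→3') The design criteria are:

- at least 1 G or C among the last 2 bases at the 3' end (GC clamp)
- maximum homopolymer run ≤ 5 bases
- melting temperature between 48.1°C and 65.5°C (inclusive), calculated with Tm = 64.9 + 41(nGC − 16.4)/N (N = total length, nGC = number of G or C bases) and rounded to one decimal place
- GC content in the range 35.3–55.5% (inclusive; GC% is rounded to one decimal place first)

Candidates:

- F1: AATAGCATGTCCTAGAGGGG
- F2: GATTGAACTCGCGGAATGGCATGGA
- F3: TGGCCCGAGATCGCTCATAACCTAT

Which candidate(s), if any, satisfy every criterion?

F1 and F2.

F1 (20 nt, A=6 T=4 G=7 C=3): 3' end GG has 2 G/C ✓; longest run = 4 ✓; Tm = 64.9 + 41·(10 − 16.4)/20 = 51.8°C ✓; GC 10/20 = 50.0% ✓ — passes.
F2 (25 nt, A=7 T=5 G=9 C=4): 3' end GA has 1 G/C ✓; longest run = 2 ✓; Tm = 64.9 + 41·(13 − 16.4)/25 = 59.3°C ✓; GC 13/25 = 52.0% ✓ — passes.
F3 (25 nt, A=6 T=6 G=5 C=8): 3' end AT has 0 G/C, need ≥1 ✗; longest run = 3 ✓; Tm = 64.9 + 41·(13 − 16.4)/25 = 59.3°C ✓; GC 13/25 = 52.0% ✓ — fails.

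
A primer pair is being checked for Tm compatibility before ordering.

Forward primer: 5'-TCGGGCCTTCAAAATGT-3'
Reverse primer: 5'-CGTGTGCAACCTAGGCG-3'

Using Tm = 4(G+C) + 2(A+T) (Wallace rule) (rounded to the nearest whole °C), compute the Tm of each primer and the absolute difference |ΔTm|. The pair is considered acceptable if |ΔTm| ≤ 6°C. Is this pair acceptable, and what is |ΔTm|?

|ΔTm| = 6°C; the pair is acceptable.

Forward: A=4 T=5 G=4 C=4 → Tm = 2·9 + 4·8 = 50°C.
Reverse: A=3 T=3 G=6 C=5 → Tm = 2·6 + 4·11 = 56°C.
|ΔTm| = |50 − 56| = 6°C, ≤ 6°C.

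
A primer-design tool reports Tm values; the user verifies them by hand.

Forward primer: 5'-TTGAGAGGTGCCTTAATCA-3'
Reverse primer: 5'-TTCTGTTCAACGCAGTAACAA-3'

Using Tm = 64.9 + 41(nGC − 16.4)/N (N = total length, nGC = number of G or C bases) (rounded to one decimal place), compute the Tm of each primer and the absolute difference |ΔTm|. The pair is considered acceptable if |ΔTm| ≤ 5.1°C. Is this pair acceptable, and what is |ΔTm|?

Forward: G+C = 8, N = 19 → Tm = 64.9 + 41·(8 − 16.4)/19 = 46.8°C.
Reverse: G+C = 8, N = 21 → Tm = 64.9 + 41·(8 − 16.4)/21 = 48.5°C.
|ΔTm| = |46.8 − 48.5| = 1.7°C, ≤ 5.1°C.

|ΔTm| = 1.7°C; the pair is acceptable.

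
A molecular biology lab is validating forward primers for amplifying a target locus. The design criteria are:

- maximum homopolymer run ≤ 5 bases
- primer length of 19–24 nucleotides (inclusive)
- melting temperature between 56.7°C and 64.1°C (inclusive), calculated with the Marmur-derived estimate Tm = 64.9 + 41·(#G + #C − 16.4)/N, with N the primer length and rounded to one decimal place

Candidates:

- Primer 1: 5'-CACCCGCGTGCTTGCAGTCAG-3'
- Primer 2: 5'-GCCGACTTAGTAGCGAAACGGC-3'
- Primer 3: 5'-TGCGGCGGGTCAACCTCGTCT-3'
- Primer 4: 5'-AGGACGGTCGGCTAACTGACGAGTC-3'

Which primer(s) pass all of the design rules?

Primer 1, Primer 2 and Primer 3.

Primer 1 (21 nt, A=3 T=4 G=6 C=8): longest run = 3 ✓; length 21 ✓; Tm = 64.9 + 41·(14 − 16.4)/21 = 60.2°C ✓ — passes.
Primer 2 (22 nt, A=6 T=3 G=7 C=6): longest run = 3 ✓; length 22 ✓; Tm = 64.9 + 41·(13 − 16.4)/22 = 58.6°C ✓ — passes.
Primer 3 (21 nt, A=2 T=5 G=7 C=7): longest run = 3 ✓; length 21 ✓; Tm = 64.9 + 41·(14 − 16.4)/21 = 60.2°C ✓ — passes.
Primer 4 (25 nt, A=6 T=4 G=9 C=6): longest run = 2 ✓; length 25, outside 19–24 ✗; Tm = 64.9 + 41·(15 − 16.4)/25 = 62.6°C ✓ — fails.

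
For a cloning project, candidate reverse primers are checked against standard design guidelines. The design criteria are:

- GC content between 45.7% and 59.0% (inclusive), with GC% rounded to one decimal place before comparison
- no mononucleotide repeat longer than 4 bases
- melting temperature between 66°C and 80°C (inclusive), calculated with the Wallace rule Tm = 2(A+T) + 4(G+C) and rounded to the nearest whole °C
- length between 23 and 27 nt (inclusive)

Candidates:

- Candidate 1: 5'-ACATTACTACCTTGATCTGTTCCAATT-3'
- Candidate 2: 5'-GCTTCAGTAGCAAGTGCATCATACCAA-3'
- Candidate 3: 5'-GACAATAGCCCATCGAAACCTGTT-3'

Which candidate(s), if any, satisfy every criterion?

Candidate 1 (27 nt, A=7 T=11 G=2 C=7): GC 9/27 = 33.3%, outside 45.7–59.0% ✗; longest run = 2 ✓; Tm = 2·18 + 4·9 = 72°C ✓; length 27 ✓ — fails.
Candidate 2 (27 nt, A=9 T=6 G=5 C=7): GC 12/27 = 44.4%, outside 45.7–59.0% ✗; longest run = 2 ✓; Tm = 2·15 + 4·12 = 78°C ✓; length 27 ✓ — fails.
Candidate 3 (24 nt, A=8 T=5 G=4 C=7): GC 11/24 = 45.8% ✓; longest run = 3 ✓; Tm = 2·13 + 4·11 = 70°C ✓; length 24 ✓ — passes.

Candidate 3 only.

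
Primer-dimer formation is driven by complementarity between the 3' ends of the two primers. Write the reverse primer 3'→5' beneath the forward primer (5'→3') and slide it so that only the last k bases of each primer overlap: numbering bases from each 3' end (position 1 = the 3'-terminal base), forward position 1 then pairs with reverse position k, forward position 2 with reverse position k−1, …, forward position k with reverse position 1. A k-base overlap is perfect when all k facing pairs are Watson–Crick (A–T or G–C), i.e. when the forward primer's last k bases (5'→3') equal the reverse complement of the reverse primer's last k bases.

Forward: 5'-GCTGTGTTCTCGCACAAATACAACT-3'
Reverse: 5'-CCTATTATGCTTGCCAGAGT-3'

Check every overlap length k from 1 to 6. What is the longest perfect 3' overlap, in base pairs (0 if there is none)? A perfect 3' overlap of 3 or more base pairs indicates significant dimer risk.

Last 6 bases (5'→3') — forward …ACAACT, reverse …CAGAGT.
Reverse complement of the reverse primer's last 6 bases: ACTCTG; its first k bases are the reverse complement of the reverse primer's last k bases, so a perfect k-base overlap needs the forward primer's last k bases to equal them.
Comparing (forward last k vs required): k=1: T vs A ✗; k=2: CT vs AC ✗; k=3: ACT vs ACT ✓; k=4: AACT vs ACTC ✗; k=5: CAACT vs ACTCT ✗; k=6: ACAACT vs ACTCTG ✗.
Only k = 3 is perfect, so the longest perfect 3' overlap is 3.

Longest perfect overlap: 3 complementary base pairs; significant dimer risk (threshold 3).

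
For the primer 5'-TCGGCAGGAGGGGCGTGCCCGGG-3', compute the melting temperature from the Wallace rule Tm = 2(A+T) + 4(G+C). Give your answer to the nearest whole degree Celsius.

Base counts: A=2, T=2, G=13, C=6 (length 23).
Tm = 2·(2+2) + 4·(13+6) = 2·4 + 4·19 = 8 + 76 = 84°C.

84°C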